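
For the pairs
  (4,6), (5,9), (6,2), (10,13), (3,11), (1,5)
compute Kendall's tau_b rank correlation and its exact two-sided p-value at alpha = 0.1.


Step 1: Enumerate the 15 unordered pairs (i,j) with i<j and classify each by sign(x_j-x_i) * sign(y_j-y_i).
  (1,2):dx=+1,dy=+3->C; (1,3):dx=+2,dy=-4->D; (1,4):dx=+6,dy=+7->C; (1,5):dx=-1,dy=+5->D
  (1,6):dx=-3,dy=-1->C; (2,3):dx=+1,dy=-7->D; (2,4):dx=+5,dy=+4->C; (2,5):dx=-2,dy=+2->D
  (2,6):dx=-4,dy=-4->C; (3,4):dx=+4,dy=+11->C; (3,5):dx=-3,dy=+9->D; (3,6):dx=-5,dy=+3->D
  (4,5):dx=-7,dy=-2->C; (4,6):dx=-9,dy=-8->C; (5,6):dx=-2,dy=-6->C
Step 2: C = 9, D = 6, total pairs = 15.
Step 3: tau = (C - D)/(n(n-1)/2) = (9 - 6)/15 = 0.200000.
Step 4: Exact two-sided p-value (enumerate n! = 720 permutations of y under H0): p = 0.719444.
Step 5: alpha = 0.1. fail to reject H0.

tau_b = 0.2000 (C=9, D=6), p = 0.719444, fail to reject H0.


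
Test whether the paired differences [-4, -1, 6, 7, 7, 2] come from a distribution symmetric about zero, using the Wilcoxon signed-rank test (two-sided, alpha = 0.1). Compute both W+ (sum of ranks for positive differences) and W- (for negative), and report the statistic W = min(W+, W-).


Step 1: Drop any zero differences (none here) and take |d_i|.
|d| = [4, 1, 6, 7, 7, 2]
Step 2: Midrank |d_i| (ties get averaged ranks).
ranks: |4|->3, |1|->1, |6|->4, |7|->5.5, |7|->5.5, |2|->2
Step 3: Attach original signs; sum ranks with positive sign and with negative sign.
W+ = 4 + 5.5 + 5.5 + 2 = 17
W- = 3 + 1 = 4
(Check: W+ + W- = 21 should equal n(n+1)/2 = 21.)
Step 4: Test statistic W = min(W+, W-) = 4.
Step 5: Ties in |d|, so use the tie-corrected normal approximation.
        E[W] = n(n+1)/4 = 6*7/4 = 10.5.
        Tie groups: |d|=7 (t=2); sum(t^3 - t) = 6.
        Var[W] = n(n+1)(2n+1)/24 - sum(t^3-t)/48 = 546/24 - 6/48 = 22.625.
        z = (W - E[W]) / sqrt(Var[W]) = (4 - 10.5) / 4.7566 = -1.3665.
        Two-sided p = 2*Phi(z) = 0.171773.
Step 6: alpha = 0.1. fail to reject H0.

W+ = 17, W- = 4, W = min = 4, p = 0.171773, fail to reject H0.


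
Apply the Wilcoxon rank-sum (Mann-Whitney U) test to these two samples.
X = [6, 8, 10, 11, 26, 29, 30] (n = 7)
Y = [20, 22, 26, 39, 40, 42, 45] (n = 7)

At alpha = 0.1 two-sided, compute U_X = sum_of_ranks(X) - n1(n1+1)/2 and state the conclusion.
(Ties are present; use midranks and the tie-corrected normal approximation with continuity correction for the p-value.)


Step 1: Combine and sort all 14 observations; assign midranks.
sorted (value, group): (6,X), (8,X), (10,X), (11,X), (20,Y), (22,Y), (26,X), (26,Y), (29,X), (30,X), (39,Y), (40,Y), (42,Y), (45,Y)
ranks: 6->1, 8->2, 10->3, 11->4, 20->5, 22->6, 26->7.5, 26->7.5, 29->9, 30->10, 39->11, 40->12, 42->13, 45->14
Step 2: Rank sum for X: R1 = 1 + 2 + 3 + 4 + 7.5 + 9 + 10 = 36.5.
Step 3: U_X = R1 - n1(n1+1)/2 = 36.5 - 7*8/2 = 36.5 - 28 = 8.5.
       U_Y = n1*n2 - U_X = 49 - 8.5 = 40.5.
Step 4: Ties are present, so use the tie-corrected normal approximation (with continuity correction) for the p-value.
Step 5: p-value = 0.047401; compare to alpha = 0.1. reject H0.

U_X = 8.5, p = 0.047401, reject H0 at alpha = 0.1.


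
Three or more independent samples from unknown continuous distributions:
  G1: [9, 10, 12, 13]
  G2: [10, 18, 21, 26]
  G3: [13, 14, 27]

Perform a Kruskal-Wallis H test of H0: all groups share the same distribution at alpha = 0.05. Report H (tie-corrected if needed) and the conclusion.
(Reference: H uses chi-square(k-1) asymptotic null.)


Step 1: Combine all N = 11 observations and assign midranks.
sorted (value, group, rank): (9,G1,1), (10,G1,2.5), (10,G2,2.5), (12,G1,4), (13,G1,5.5), (13,G3,5.5), (14,G3,7), (18,G2,8), (21,G2,9), (26,G2,10), (27,G3,11)
Step 2: Sum ranks within each group.
R_1 = 13 (n_1 = 4)
R_2 = 29.5 (n_2 = 4)
R_3 = 23.5 (n_3 = 3)
Step 3: H = 12/(N(N+1)) * sum(R_i^2/n_i) - 3(N+1)
     = 12/(11*12) * (13^2/4 + 29.5^2/4 + 23.5^2/3) - 3*12
     = 0.090909 * 443.896 - 36
     = 4.354167.
Step 4: Ties present; correction factor C = 1 - 12/(11^3 - 11) = 0.990909. Corrected H = 4.354167 / 0.990909 = 4.394113.
Step 5: Under H0, H ~ chi^2(2); p-value = 0.111130.
Step 6: alpha = 0.05. fail to reject H0.

H = 4.3941, df = 2, p = 0.111130, fail to reject H0.


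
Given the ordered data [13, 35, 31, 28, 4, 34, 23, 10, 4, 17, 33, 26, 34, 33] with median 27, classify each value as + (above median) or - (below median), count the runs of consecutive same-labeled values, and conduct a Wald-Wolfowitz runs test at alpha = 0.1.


Step 1: Compute median = 27; label A = above, B = below.
Labels in order: BAAABABBBBABAA  (n_A = 7, n_B = 7)
Step 2: Count runs R = 8.
Step 3: Under H0 (random ordering), E[R] = 2*n_A*n_B/(n_A+n_B) + 1 = 2*7*7/14 + 1 = 8.0000.
        Var[R] = 2*n_A*n_B*(2*n_A*n_B - n_A - n_B) / ((n_A+n_B)^2 * (n_A+n_B-1)) = 8232/2548 = 3.2308.
        SD[R] = 1.7974.
Step 4: R = E[R], so z = 0 with no continuity correction.
Step 5: Two-sided p-value via normal approximation = 2*(1 - Phi(|z|)) = 1.000000.
Step 6: alpha = 0.1. fail to reject H0.

R = 8, z = 0.0000, p = 1.000000, fail to reject H0.


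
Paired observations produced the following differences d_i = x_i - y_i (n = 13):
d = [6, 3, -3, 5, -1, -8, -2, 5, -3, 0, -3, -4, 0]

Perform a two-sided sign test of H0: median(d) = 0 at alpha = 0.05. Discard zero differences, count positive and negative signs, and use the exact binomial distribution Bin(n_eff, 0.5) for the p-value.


Step 1: Discard zero differences. Original n = 13; n_eff = number of nonzero differences = 11.
Nonzero differences (with sign): +6, +3, -3, +5, -1, -8, -2, +5, -3, -3, -4
Step 2: Count signs: positive = 4, negative = 7.
Step 3: Under H0: P(positive) = 0.5, so the number of positives S ~ Bin(11, 0.5).
Step 4: Two-sided exact p-value = sum of Bin(11,0.5) probabilities at or below the observed probability = 0.548828.
Step 5: alpha = 0.05. fail to reject H0.

n_eff = 11, pos = 4, neg = 7, p = 0.548828, fail to reject H0.


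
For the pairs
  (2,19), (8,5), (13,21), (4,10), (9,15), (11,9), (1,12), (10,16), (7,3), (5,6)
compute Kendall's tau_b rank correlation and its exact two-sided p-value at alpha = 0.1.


Step 1: Enumerate the 45 unordered pairs (i,j) with i<j and classify each by sign(x_j-x_i) * sign(y_j-y_i).
  (1,2):dx=+6,dy=-14->D; (1,3):dx=+11,dy=+2->C; (1,4):dx=+2,dy=-9->D; (1,5):dx=+7,dy=-4->D
  (1,6):dx=+9,dy=-10->D; (1,7):dx=-1,dy=-7->C; (1,8):dx=+8,dy=-3->D; (1,9):dx=+5,dy=-16->D
  (1,10):dx=+3,dy=-13->D; (2,3):dx=+5,dy=+16->C; (2,4):dx=-4,dy=+5->D; (2,5):dx=+1,dy=+10->C
  (2,6):dx=+3,dy=+4->C; (2,7):dx=-7,dy=+7->D; (2,8):dx=+2,dy=+11->C; (2,9):dx=-1,dy=-2->C
  (2,10):dx=-3,dy=+1->D; (3,4):dx=-9,dy=-11->C; (3,5):dx=-4,dy=-6->C; (3,6):dx=-2,dy=-12->C
  (3,7):dx=-12,dy=-9->C; (3,8):dx=-3,dy=-5->C; (3,9):dx=-6,dy=-18->C; (3,10):dx=-8,dy=-15->C
  (4,5):dx=+5,dy=+5->C; (4,6):dx=+7,dy=-1->D; (4,7):dx=-3,dy=+2->D; (4,8):dx=+6,dy=+6->C
  (4,9):dx=+3,dy=-7->D; (4,10):dx=+1,dy=-4->D; (5,6):dx=+2,dy=-6->D; (5,7):dx=-8,dy=-3->C
  (5,8):dx=+1,dy=+1->C; (5,9):dx=-2,dy=-12->C; (5,10):dx=-4,dy=-9->C; (6,7):dx=-10,dy=+3->D
  (6,8):dx=-1,dy=+7->D; (6,9):dx=-4,dy=-6->C; (6,10):dx=-6,dy=-3->C; (7,8):dx=+9,dy=+4->C
  (7,9):dx=+6,dy=-9->D; (7,10):dx=+4,dy=-6->D; (8,9):dx=-3,dy=-13->C; (8,10):dx=-5,dy=-10->C
  (9,10):dx=-2,dy=+3->D
Step 2: C = 25, D = 20, total pairs = 45.
Step 3: tau = (C - D)/(n(n-1)/2) = (25 - 20)/45 = 0.111111.
Step 4: Exact two-sided p-value (enumerate n! = 3628800 permutations of y under H0): p = 0.727490.
Step 5: alpha = 0.1. fail to reject H0.

tau_b = 0.1111 (C=25, D=20), p = 0.727490, fail to reject H0.


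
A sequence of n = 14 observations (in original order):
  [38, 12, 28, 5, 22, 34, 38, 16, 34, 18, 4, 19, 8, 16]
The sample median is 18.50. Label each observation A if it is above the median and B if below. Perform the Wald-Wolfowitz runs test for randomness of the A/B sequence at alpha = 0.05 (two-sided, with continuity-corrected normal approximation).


Step 1: Compute median = 18.50; label A = above, B = below.
Labels in order: ABABAAABABBABB  (n_A = 7, n_B = 7)
Step 2: Count runs R = 10.
Step 3: Under H0 (random ordering), E[R] = 2*n_A*n_B/(n_A+n_B) + 1 = 2*7*7/14 + 1 = 8.0000.
        Var[R] = 2*n_A*n_B*(2*n_A*n_B - n_A - n_B) / ((n_A+n_B)^2 * (n_A+n_B-1)) = 8232/2548 = 3.2308.
        SD[R] = 1.7974.
Step 4: Continuity-corrected z = (R - 0.5 - E[R]) / SD[R] = (10 - 0.5 - 8.0000) / 1.7974 = 0.8345.
Step 5: Two-sided p-value via normal approximation = 2*(1 - Phi(|z|)) = 0.403986.
Step 6: alpha = 0.05. fail to reject H0.

R = 10, z = 0.8345, p = 0.403986, fail to reject H0.


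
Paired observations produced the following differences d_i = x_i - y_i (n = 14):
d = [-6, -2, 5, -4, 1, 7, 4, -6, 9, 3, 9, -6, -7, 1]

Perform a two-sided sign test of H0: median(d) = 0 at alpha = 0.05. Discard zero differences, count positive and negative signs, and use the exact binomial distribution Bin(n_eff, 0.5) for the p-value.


Step 1: Discard zero differences. Original n = 14; n_eff = number of nonzero differences = 14.
Nonzero differences (with sign): -6, -2, +5, -4, +1, +7, +4, -6, +9, +3, +9, -6, -7, +1
Step 2: Count signs: positive = 8, negative = 6.
Step 3: Under H0: P(positive) = 0.5, so the number of positives S ~ Bin(14, 0.5).
Step 4: Two-sided exact p-value = sum of Bin(14,0.5) probabilities at or below the observed probability = 0.790527.
Step 5: alpha = 0.05. fail to reject H0.

n_eff = 14, pos = 8, neg = 6, p = 0.790527, fail to reject H0.


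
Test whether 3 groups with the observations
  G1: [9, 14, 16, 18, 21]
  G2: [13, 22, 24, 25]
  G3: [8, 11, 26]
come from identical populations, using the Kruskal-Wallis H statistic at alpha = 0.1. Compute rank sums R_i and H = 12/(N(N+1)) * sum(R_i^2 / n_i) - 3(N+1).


Step 1: Combine all N = 12 observations and assign midranks.
sorted (value, group, rank): (8,G3,1), (9,G1,2), (11,G3,3), (13,G2,4), (14,G1,5), (16,G1,6), (18,G1,7), (21,G1,8), (22,G2,9), (24,G2,10), (25,G2,11), (26,G3,12)
Step 2: Sum ranks within each group.
R_1 = 28 (n_1 = 5)
R_2 = 34 (n_2 = 4)
R_3 = 16 (n_3 = 3)
Step 3: H = 12/(N(N+1)) * sum(R_i^2/n_i) - 3(N+1)
     = 12/(12*13) * (28^2/5 + 34^2/4 + 16^2/3) - 3*13
     = 0.076923 * 531.133 - 39
     = 1.856410.
Step 4: No ties, so H is used without correction.
Step 5: Under H0, H ~ chi^2(2); p-value = 0.395263.
Step 6: alpha = 0.1. fail to reject H0.

H = 1.8564, df = 2, p = 0.395263, fail to reject H0.


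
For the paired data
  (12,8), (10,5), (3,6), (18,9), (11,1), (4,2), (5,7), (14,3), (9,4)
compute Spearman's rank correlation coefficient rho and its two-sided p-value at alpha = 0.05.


Step 1: Rank x and y separately (midranks; no ties here).
rank(x): 12->7, 10->5, 3->1, 18->9, 11->6, 4->2, 5->3, 14->8, 9->4
rank(y): 8->8, 5->5, 6->6, 9->9, 1->1, 2->2, 7->7, 3->3, 4->4
Step 2: d_i = R_x(i) - R_y(i); compute d_i^2.
  (7-8)^2=1, (5-5)^2=0, (1-6)^2=25, (9-9)^2=0, (6-1)^2=25, (2-2)^2=0, (3-7)^2=16, (8-3)^2=25, (4-4)^2=0
sum(d^2) = 92.
Step 3: rho = 1 - 6*92 / (9*(9^2 - 1)) = 1 - 552/720 = 0.233333.
Step 4: Under H0, t = rho * sqrt((n-2)/(1-rho^2)) = 0.6349 ~ t(7).
Step 5: Two-sided p-value from the t-distribution with 7 df = 0.545699.
Step 6: alpha = 0.05. fail to reject H0.

rho = 0.2333, p = 0.545699, fail to reject H0 at alpha = 0.05.


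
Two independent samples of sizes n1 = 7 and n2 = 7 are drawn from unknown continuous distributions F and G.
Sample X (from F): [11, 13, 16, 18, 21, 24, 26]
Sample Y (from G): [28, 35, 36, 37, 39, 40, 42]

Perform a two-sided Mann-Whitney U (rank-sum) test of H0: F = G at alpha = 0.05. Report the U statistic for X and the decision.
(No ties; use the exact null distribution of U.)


Step 1: Combine and sort all 14 observations; assign midranks.
sorted (value, group): (11,X), (13,X), (16,X), (18,X), (21,X), (24,X), (26,X), (28,Y), (35,Y), (36,Y), (37,Y), (39,Y), (40,Y), (42,Y)
ranks: 11->1, 13->2, 16->3, 18->4, 21->5, 24->6, 26->7, 28->8, 35->9, 36->10, 37->11, 39->12, 40->13, 42->14
Step 2: Rank sum for X: R1 = 1 + 2 + 3 + 4 + 5 + 6 + 7 = 28.
Step 3: U_X = R1 - n1(n1+1)/2 = 28 - 7*8/2 = 28 - 28 = 0.
       U_Y = n1*n2 - U_X = 49 - 0 = 49.
Step 4: No ties, so the exact null distribution of U (based on enumerating the C(14,7) = 3432 equally likely rank assignments) gives the two-sided p-value.
Step 5: p-value = 0.000583; compare to alpha = 0.05. reject H0.

U_X = 0, p = 0.000583, reject H0 at alpha = 0.05.


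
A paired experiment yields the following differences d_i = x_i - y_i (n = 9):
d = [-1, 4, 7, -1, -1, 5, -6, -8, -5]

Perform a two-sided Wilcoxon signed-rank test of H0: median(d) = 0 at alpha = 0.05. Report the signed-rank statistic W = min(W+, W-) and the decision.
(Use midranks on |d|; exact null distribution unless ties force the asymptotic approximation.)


Step 1: Drop any zero differences (none here) and take |d_i|.
|d| = [1, 4, 7, 1, 1, 5, 6, 8, 5]
Step 2: Midrank |d_i| (ties get averaged ranks).
ranks: |1|->2, |4|->4, |7|->8, |1|->2, |1|->2, |5|->5.5, |6|->7, |8|->9, |5|->5.5
Step 3: Attach original signs; sum ranks with positive sign and with negative sign.
W+ = 4 + 8 + 5.5 = 17.5
W- = 2 + 2 + 2 + 7 + 9 + 5.5 = 27.5
(Check: W+ + W- = 45 should equal n(n+1)/2 = 45.)
Step 4: Test statistic W = min(W+, W-) = 17.5.
Step 5: Ties in |d|, so use the tie-corrected normal approximation.
        E[W] = n(n+1)/4 = 9*10/4 = 22.5.
        Tie groups: |d|=1 (t=3), |d|=5 (t=2); sum(t^3 - t) = 30.
        Var[W] = n(n+1)(2n+1)/24 - sum(t^3-t)/48 = 1710/24 - 30/48 = 70.625.
        z = (W - E[W]) / sqrt(Var[W]) = (17.5 - 22.5) / 8.4039 = -0.5950.
        Two-sided p = 2*Phi(z) = 0.551867.
Step 6: alpha = 0.05. fail to reject H0.

W+ = 17.5, W- = 27.5, W = min = 17.5, p = 0.551867, fail to reject H0.


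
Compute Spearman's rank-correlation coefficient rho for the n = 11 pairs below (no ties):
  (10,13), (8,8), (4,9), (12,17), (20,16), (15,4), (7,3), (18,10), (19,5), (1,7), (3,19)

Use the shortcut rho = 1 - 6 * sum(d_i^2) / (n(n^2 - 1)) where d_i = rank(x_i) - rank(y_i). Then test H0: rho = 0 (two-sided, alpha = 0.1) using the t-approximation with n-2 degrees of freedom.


Step 1: Rank x and y separately (midranks; no ties here).
rank(x): 10->6, 8->5, 4->3, 12->7, 20->11, 15->8, 7->4, 18->9, 19->10, 1->1, 3->2
rank(y): 13->8, 8->5, 9->6, 17->10, 16->9, 4->2, 3->1, 10->7, 5->3, 7->4, 19->11
Step 2: d_i = R_x(i) - R_y(i); compute d_i^2.
  (6-8)^2=4, (5-5)^2=0, (3-6)^2=9, (7-10)^2=9, (11-9)^2=4, (8-2)^2=36, (4-1)^2=9, (9-7)^2=4, (10-3)^2=49, (1-4)^2=9, (2-11)^2=81
sum(d^2) = 214.
Step 3: rho = 1 - 6*214 / (11*(11^2 - 1)) = 1 - 1284/1320 = 0.027273.
Step 4: Under H0, t = rho * sqrt((n-2)/(1-rho^2)) = 0.0818 ~ t(9).
Step 5: Two-sided p-value from the t-distribution with 9 df = 0.936558.
Step 6: alpha = 0.1. fail to reject H0.

rho = 0.0273, p = 0.936558, fail to reject H0 at alpha = 0.1.


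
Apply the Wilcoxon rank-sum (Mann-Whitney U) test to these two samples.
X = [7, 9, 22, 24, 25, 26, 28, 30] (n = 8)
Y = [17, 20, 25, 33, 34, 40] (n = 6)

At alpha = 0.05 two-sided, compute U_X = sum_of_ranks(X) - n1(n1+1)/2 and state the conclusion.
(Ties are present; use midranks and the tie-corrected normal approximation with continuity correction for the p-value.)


Step 1: Combine and sort all 14 observations; assign midranks.
sorted (value, group): (7,X), (9,X), (17,Y), (20,Y), (22,X), (24,X), (25,X), (25,Y), (26,X), (28,X), (30,X), (33,Y), (34,Y), (40,Y)
ranks: 7->1, 9->2, 17->3, 20->4, 22->5, 24->6, 25->7.5, 25->7.5, 26->9, 28->10, 30->11, 33->12, 34->13, 40->14
Step 2: Rank sum for X: R1 = 1 + 2 + 5 + 6 + 7.5 + 9 + 10 + 11 = 51.5.
Step 3: U_X = R1 - n1(n1+1)/2 = 51.5 - 8*9/2 = 51.5 - 36 = 15.5.
       U_Y = n1*n2 - U_X = 48 - 15.5 = 32.5.
Step 4: Ties are present, so use the tie-corrected normal approximation (with continuity correction) for the p-value.
Step 5: p-value = 0.301168; compare to alpha = 0.05. fail to reject H0.

U_X = 15.5, p = 0.301168, fail to reject H0 at alpha = 0.05.


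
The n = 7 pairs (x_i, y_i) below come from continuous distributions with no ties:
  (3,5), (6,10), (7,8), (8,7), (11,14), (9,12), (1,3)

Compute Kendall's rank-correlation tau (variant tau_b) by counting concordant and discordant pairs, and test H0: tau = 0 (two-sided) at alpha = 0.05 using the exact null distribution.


Step 1: Enumerate the 21 unordered pairs (i,j) with i<j and classify each by sign(x_j-x_i) * sign(y_j-y_i).
  (1,2):dx=+3,dy=+5->C; (1,3):dx=+4,dy=+3->C; (1,4):dx=+5,dy=+2->C; (1,5):dx=+8,dy=+9->C
  (1,6):dx=+6,dy=+7->C; (1,7):dx=-2,dy=-2->C; (2,3):dx=+1,dy=-2->D; (2,4):dx=+2,dy=-3->D
  (2,5):dx=+5,dy=+4->C; (2,6):dx=+3,dy=+2->C; (2,7):dx=-5,dy=-7->C; (3,4):dx=+1,dy=-1->D
  (3,5):dx=+4,dy=+6->C; (3,6):dx=+2,dy=+4->C; (3,7):dx=-6,dy=-5->C; (4,5):dx=+3,dy=+7->C
  (4,6):dx=+1,dy=+5->C; (4,7):dx=-7,dy=-4->C; (5,6):dx=-2,dy=-2->C; (5,7):dx=-10,dy=-11->C
  (6,7):dx=-8,dy=-9->C
Step 2: C = 18, D = 3, total pairs = 21.
Step 3: tau = (C - D)/(n(n-1)/2) = (18 - 3)/21 = 0.714286.
Step 4: Exact two-sided p-value (enumerate n! = 5040 permutations of y under H0): p = 0.030159.
Step 5: alpha = 0.05. reject H0.

tau_b = 0.7143 (C=18, D=3), p = 0.030159, reject H0.


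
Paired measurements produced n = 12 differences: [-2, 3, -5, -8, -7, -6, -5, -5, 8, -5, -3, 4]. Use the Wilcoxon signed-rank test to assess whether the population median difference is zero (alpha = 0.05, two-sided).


Step 1: Drop any zero differences (none here) and take |d_i|.
|d| = [2, 3, 5, 8, 7, 6, 5, 5, 8, 5, 3, 4]
Step 2: Midrank |d_i| (ties get averaged ranks).
ranks: |2|->1, |3|->2.5, |5|->6.5, |8|->11.5, |7|->10, |6|->9, |5|->6.5, |5|->6.5, |8|->11.5, |5|->6.5, |3|->2.5, |4|->4
Step 3: Attach original signs; sum ranks with positive sign and with negative sign.
W+ = 2.5 + 11.5 + 4 = 18
W- = 1 + 6.5 + 11.5 + 10 + 9 + 6.5 + 6.5 + 6.5 + 2.5 = 60
(Check: W+ + W- = 78 should equal n(n+1)/2 = 78.)
Step 4: Test statistic W = min(W+, W-) = 18.
Step 5: Ties in |d|, so use the tie-corrected normal approximation.
        E[W] = n(n+1)/4 = 12*13/4 = 39.
        Tie groups: |d|=3 (t=2), |d|=5 (t=4), |d|=8 (t=2); sum(t^3 - t) = 72.
        Var[W] = n(n+1)(2n+1)/24 - sum(t^3-t)/48 = 3900/24 - 72/48 = 161.
        z = (W - E[W]) / sqrt(Var[W]) = (18 - 39) / 12.6886 = -1.6550.
        Two-sided p = 2*Phi(z) = 0.097918.
Step 6: alpha = 0.05. fail to reject H0.

W+ = 18, W- = 60, W = min = 18, p = 0.097918, fail to reject H0.


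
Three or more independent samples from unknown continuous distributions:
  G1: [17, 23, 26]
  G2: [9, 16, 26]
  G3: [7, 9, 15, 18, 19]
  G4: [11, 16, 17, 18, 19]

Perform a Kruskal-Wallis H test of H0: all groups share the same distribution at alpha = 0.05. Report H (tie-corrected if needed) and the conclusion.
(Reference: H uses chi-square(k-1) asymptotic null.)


Step 1: Combine all N = 16 observations and assign midranks.
sorted (value, group, rank): (7,G3,1), (9,G2,2.5), (9,G3,2.5), (11,G4,4), (15,G3,5), (16,G2,6.5), (16,G4,6.5), (17,G1,8.5), (17,G4,8.5), (18,G3,10.5), (18,G4,10.5), (19,G3,12.5), (19,G4,12.5), (23,G1,14), (26,G1,15.5), (26,G2,15.5)
Step 2: Sum ranks within each group.
R_1 = 38 (n_1 = 3)
R_2 = 24.5 (n_2 = 3)
R_3 = 31.5 (n_3 = 5)
R_4 = 42 (n_4 = 5)
Step 3: H = 12/(N(N+1)) * sum(R_i^2/n_i) - 3(N+1)
     = 12/(16*17) * (38^2/3 + 24.5^2/3 + 31.5^2/5 + 42^2/5) - 3*17
     = 0.044118 * 1232.67 - 51
     = 3.382353.
Step 4: Ties present; correction factor C = 1 - 36/(16^3 - 16) = 0.991176. Corrected H = 3.382353 / 0.991176 = 3.412463.
Step 5: Under H0, H ~ chi^2(3); p-value = 0.332294.
Step 6: alpha = 0.05. fail to reject H0.

H = 3.4125, df = 3, p = 0.332294, fail to reject H0.


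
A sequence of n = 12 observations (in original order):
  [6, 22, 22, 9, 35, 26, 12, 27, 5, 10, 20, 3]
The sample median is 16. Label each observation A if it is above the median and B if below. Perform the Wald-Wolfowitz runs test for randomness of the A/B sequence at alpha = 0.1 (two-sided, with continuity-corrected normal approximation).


Step 1: Compute median = 16; label A = above, B = below.
Labels in order: BAABAABABBAB  (n_A = 6, n_B = 6)
Step 2: Count runs R = 9.
Step 3: Under H0 (random ordering), E[R] = 2*n_A*n_B/(n_A+n_B) + 1 = 2*6*6/12 + 1 = 7.0000.
        Var[R] = 2*n_A*n_B*(2*n_A*n_B - n_A - n_B) / ((n_A+n_B)^2 * (n_A+n_B-1)) = 4320/1584 = 2.7273.
        SD[R] = 1.6514.
Step 4: Continuity-corrected z = (R - 0.5 - E[R]) / SD[R] = (9 - 0.5 - 7.0000) / 1.6514 = 0.9083.
Step 5: Two-sided p-value via normal approximation = 2*(1 - Phi(|z|)) = 0.363722.
Step 6: alpha = 0.1. fail to reject H0.

R = 9, z = 0.9083, p = 0.363722, fail to reject H0.


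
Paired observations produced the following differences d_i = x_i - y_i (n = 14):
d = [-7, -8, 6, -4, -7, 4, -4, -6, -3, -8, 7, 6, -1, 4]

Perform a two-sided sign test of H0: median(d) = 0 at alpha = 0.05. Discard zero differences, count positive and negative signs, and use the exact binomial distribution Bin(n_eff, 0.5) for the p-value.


Step 1: Discard zero differences. Original n = 14; n_eff = number of nonzero differences = 14.
Nonzero differences (with sign): -7, -8, +6, -4, -7, +4, -4, -6, -3, -8, +7, +6, -1, +4
Step 2: Count signs: positive = 5, negative = 9.
Step 3: Under H0: P(positive) = 0.5, so the number of positives S ~ Bin(14, 0.5).
Step 4: Two-sided exact p-value = sum of Bin(14,0.5) probabilities at or below the observed probability = 0.423950.
Step 5: alpha = 0.05. fail to reject H0.

n_eff = 14, pos = 5, neg = 9, p = 0.423950, fail to reject H0.


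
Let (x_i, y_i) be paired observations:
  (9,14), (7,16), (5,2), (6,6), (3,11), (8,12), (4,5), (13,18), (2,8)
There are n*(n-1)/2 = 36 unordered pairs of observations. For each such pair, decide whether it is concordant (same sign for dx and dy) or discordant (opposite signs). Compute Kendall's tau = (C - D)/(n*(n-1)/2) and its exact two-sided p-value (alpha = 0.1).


Step 1: Enumerate the 36 unordered pairs (i,j) with i<j and classify each by sign(x_j-x_i) * sign(y_j-y_i).
  (1,2):dx=-2,dy=+2->D; (1,3):dx=-4,dy=-12->C; (1,4):dx=-3,dy=-8->C; (1,5):dx=-6,dy=-3->C
  (1,6):dx=-1,dy=-2->C; (1,7):dx=-5,dy=-9->C; (1,8):dx=+4,dy=+4->C; (1,9):dx=-7,dy=-6->C
  (2,3):dx=-2,dy=-14->C; (2,4):dx=-1,dy=-10->C; (2,5):dx=-4,dy=-5->C; (2,6):dx=+1,dy=-4->D
  (2,7):dx=-3,dy=-11->C; (2,8):dx=+6,dy=+2->C; (2,9):dx=-5,dy=-8->C; (3,4):dx=+1,dy=+4->C
  (3,5):dx=-2,dy=+9->D; (3,6):dx=+3,dy=+10->C; (3,7):dx=-1,dy=+3->D; (3,8):dx=+8,dy=+16->C
  (3,9):dx=-3,dy=+6->D; (4,5):dx=-3,dy=+5->D; (4,6):dx=+2,dy=+6->C; (4,7):dx=-2,dy=-1->C
  (4,8):dx=+7,dy=+12->C; (4,9):dx=-4,dy=+2->D; (5,6):dx=+5,dy=+1->C; (5,7):dx=+1,dy=-6->D
  (5,8):dx=+10,dy=+7->C; (5,9):dx=-1,dy=-3->C; (6,7):dx=-4,dy=-7->C; (6,8):dx=+5,dy=+6->C
  (6,9):dx=-6,dy=-4->C; (7,8):dx=+9,dy=+13->C; (7,9):dx=-2,dy=+3->D; (8,9):dx=-11,dy=-10->C
Step 2: C = 27, D = 9, total pairs = 36.
Step 3: tau = (C - D)/(n(n-1)/2) = (27 - 9)/36 = 0.500000.
Step 4: Exact two-sided p-value (enumerate n! = 362880 permutations of y under H0): p = 0.075176.
Step 5: alpha = 0.1. reject H0.

tau_b = 0.5000 (C=27, D=9), p = 0.075176, reject H0.


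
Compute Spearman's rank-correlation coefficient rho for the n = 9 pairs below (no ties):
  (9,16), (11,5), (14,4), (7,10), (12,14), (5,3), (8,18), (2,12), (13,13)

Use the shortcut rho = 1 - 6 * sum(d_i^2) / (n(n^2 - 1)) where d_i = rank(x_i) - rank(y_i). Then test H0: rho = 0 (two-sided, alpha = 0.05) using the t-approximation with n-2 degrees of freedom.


Step 1: Rank x and y separately (midranks; no ties here).
rank(x): 9->5, 11->6, 14->9, 7->3, 12->7, 5->2, 8->4, 2->1, 13->8
rank(y): 16->8, 5->3, 4->2, 10->4, 14->7, 3->1, 18->9, 12->5, 13->6
Step 2: d_i = R_x(i) - R_y(i); compute d_i^2.
  (5-8)^2=9, (6-3)^2=9, (9-2)^2=49, (3-4)^2=1, (7-7)^2=0, (2-1)^2=1, (4-9)^2=25, (1-5)^2=16, (8-6)^2=4
sum(d^2) = 114.
Step 3: rho = 1 - 6*114 / (9*(9^2 - 1)) = 1 - 684/720 = 0.050000.
Step 4: Under H0, t = rho * sqrt((n-2)/(1-rho^2)) = 0.1325 ~ t(7).
Step 5: Two-sided p-value from the t-distribution with 7 df = 0.898353.
Step 6: alpha = 0.05. fail to reject H0.

rho = 0.0500, p = 0.898353, fail to reject H0 at alpha = 0.05.


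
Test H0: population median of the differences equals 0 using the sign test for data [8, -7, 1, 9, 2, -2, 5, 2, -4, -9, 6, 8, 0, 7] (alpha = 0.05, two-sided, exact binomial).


Step 1: Discard zero differences. Original n = 14; n_eff = number of nonzero differences = 13.
Nonzero differences (with sign): +8, -7, +1, +9, +2, -2, +5, +2, -4, -9, +6, +8, +7
Step 2: Count signs: positive = 9, negative = 4.
Step 3: Under H0: P(positive) = 0.5, so the number of positives S ~ Bin(13, 0.5).
Step 4: Two-sided exact p-value = sum of Bin(13,0.5) probabilities at or below the observed probability = 0.266846.
Step 5: alpha = 0.05. fail to reject H0.

n_eff = 13, pos = 9, neg = 4, p = 0.266846, fail to reject H0.


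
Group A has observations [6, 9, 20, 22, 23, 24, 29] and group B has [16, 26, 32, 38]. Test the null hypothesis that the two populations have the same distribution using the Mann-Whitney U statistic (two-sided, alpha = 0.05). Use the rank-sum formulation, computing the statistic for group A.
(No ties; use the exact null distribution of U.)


Step 1: Combine and sort all 11 observations; assign midranks.
sorted (value, group): (6,X), (9,X), (16,Y), (20,X), (22,X), (23,X), (24,X), (26,Y), (29,X), (32,Y), (38,Y)
ranks: 6->1, 9->2, 16->3, 20->4, 22->5, 23->6, 24->7, 26->8, 29->9, 32->10, 38->11
Step 2: Rank sum for X: R1 = 1 + 2 + 4 + 5 + 6 + 7 + 9 = 34.
Step 3: U_X = R1 - n1(n1+1)/2 = 34 - 7*8/2 = 34 - 28 = 6.
       U_Y = n1*n2 - U_X = 28 - 6 = 22.
Step 4: No ties, so the exact null distribution of U (based on enumerating the C(11,7) = 330 equally likely rank assignments) gives the two-sided p-value.
Step 5: p-value = 0.163636; compare to alpha = 0.05. fail to reject H0.

U_X = 6, p = 0.163636, fail to reject H0 at alpha = 0.05.


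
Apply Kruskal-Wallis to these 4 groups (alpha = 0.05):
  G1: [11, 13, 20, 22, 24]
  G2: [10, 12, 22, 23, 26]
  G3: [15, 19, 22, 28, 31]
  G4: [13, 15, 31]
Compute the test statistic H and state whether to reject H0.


Step 1: Combine all N = 18 observations and assign midranks.
sorted (value, group, rank): (10,G2,1), (11,G1,2), (12,G2,3), (13,G1,4.5), (13,G4,4.5), (15,G3,6.5), (15,G4,6.5), (19,G3,8), (20,G1,9), (22,G1,11), (22,G2,11), (22,G3,11), (23,G2,13), (24,G1,14), (26,G2,15), (28,G3,16), (31,G3,17.5), (31,G4,17.5)
Step 2: Sum ranks within each group.
R_1 = 40.5 (n_1 = 5)
R_2 = 43 (n_2 = 5)
R_3 = 59 (n_3 = 5)
R_4 = 28.5 (n_4 = 3)
Step 3: H = 12/(N(N+1)) * sum(R_i^2/n_i) - 3(N+1)
     = 12/(18*19) * (40.5^2/5 + 43^2/5 + 59^2/5 + 28.5^2/3) - 3*19
     = 0.035088 * 1664.8 - 57
     = 1.414035.
Step 4: Ties present; correction factor C = 1 - 42/(18^3 - 18) = 0.992776. Corrected H = 1.414035 / 0.992776 = 1.424324.
Step 5: Under H0, H ~ chi^2(3); p-value = 0.699843.
Step 6: alpha = 0.05. fail to reject H0.

H = 1.4243, df = 3, p = 0.699843, fail to reject H0.


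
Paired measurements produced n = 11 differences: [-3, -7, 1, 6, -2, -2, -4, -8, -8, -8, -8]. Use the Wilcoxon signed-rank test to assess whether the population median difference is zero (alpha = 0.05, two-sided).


Step 1: Drop any zero differences (none here) and take |d_i|.
|d| = [3, 7, 1, 6, 2, 2, 4, 8, 8, 8, 8]
Step 2: Midrank |d_i| (ties get averaged ranks).
ranks: |3|->4, |7|->7, |1|->1, |6|->6, |2|->2.5, |2|->2.5, |4|->5, |8|->9.5, |8|->9.5, |8|->9.5, |8|->9.5
Step 3: Attach original signs; sum ranks with positive sign and with negative sign.
W+ = 1 + 6 = 7
W- = 4 + 7 + 2.5 + 2.5 + 5 + 9.5 + 9.5 + 9.5 + 9.5 = 59
(Check: W+ + W- = 66 should equal n(n+1)/2 = 66.)
Step 4: Test statistic W = min(W+, W-) = 7.
Step 5: Ties in |d|, so use the tie-corrected normal approximation.
        E[W] = n(n+1)/4 = 11*12/4 = 33.
        Tie groups: |d|=2 (t=2), |d|=8 (t=4); sum(t^3 - t) = 66.
        Var[W] = n(n+1)(2n+1)/24 - sum(t^3-t)/48 = 3036/24 - 66/48 = 125.125.
        z = (W - E[W]) / sqrt(Var[W]) = (7 - 33) / 11.1859 = -2.3243.
        Two-sided p = 2*Phi(z) = 0.020107.
Step 6: alpha = 0.05. reject H0.

W+ = 7, W- = 59, W = min = 7, p = 0.020107, reject H0.


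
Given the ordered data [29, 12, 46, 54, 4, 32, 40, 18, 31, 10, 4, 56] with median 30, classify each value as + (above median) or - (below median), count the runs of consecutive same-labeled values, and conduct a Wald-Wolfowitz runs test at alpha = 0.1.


Step 1: Compute median = 30; label A = above, B = below.
Labels in order: BBAABAABABBA  (n_A = 6, n_B = 6)
Step 2: Count runs R = 8.
Step 3: Under H0 (random ordering), E[R] = 2*n_A*n_B/(n_A+n_B) + 1 = 2*6*6/12 + 1 = 7.0000.
        Var[R] = 2*n_A*n_B*(2*n_A*n_B - n_A - n_B) / ((n_A+n_B)^2 * (n_A+n_B-1)) = 4320/1584 = 2.7273.
        SD[R] = 1.6514.
Step 4: Continuity-corrected z = (R - 0.5 - E[R]) / SD[R] = (8 - 0.5 - 7.0000) / 1.6514 = 0.3028.
Step 5: Two-sided p-value via normal approximation = 2*(1 - Phi(|z|)) = 0.762069.
Step 6: alpha = 0.1. fail to reject H0.

R = 8, z = 0.3028, p = 0.762069, fail to reject H0.


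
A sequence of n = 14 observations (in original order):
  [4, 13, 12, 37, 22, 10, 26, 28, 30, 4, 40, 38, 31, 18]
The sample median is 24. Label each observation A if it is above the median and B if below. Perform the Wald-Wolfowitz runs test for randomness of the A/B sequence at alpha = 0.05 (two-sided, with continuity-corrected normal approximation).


Step 1: Compute median = 24; label A = above, B = below.
Labels in order: BBBABBAAABAAAB  (n_A = 7, n_B = 7)
Step 2: Count runs R = 7.
Step 3: Under H0 (random ordering), E[R] = 2*n_A*n_B/(n_A+n_B) + 1 = 2*7*7/14 + 1 = 8.0000.
        Var[R] = 2*n_A*n_B*(2*n_A*n_B - n_A - n_B) / ((n_A+n_B)^2 * (n_A+n_B-1)) = 8232/2548 = 3.2308.
        SD[R] = 1.7974.
Step 4: Continuity-corrected z = (R + 0.5 - E[R]) / SD[R] = (7 + 0.5 - 8.0000) / 1.7974 = -0.2782.
Step 5: Two-sided p-value via normal approximation = 2*(1 - Phi(|z|)) = 0.780879.
Step 6: alpha = 0.05. fail to reject H0.

R = 7, z = -0.2782, p = 0.780879, fail to reject H0.


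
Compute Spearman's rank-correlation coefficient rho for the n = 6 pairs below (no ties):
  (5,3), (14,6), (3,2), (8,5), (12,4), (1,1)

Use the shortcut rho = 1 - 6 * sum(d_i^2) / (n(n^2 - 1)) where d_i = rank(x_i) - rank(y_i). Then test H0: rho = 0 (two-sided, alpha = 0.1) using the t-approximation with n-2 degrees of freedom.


Step 1: Rank x and y separately (midranks; no ties here).
rank(x): 5->3, 14->6, 3->2, 8->4, 12->5, 1->1
rank(y): 3->3, 6->6, 2->2, 5->5, 4->4, 1->1
Step 2: d_i = R_x(i) - R_y(i); compute d_i^2.
  (3-3)^2=0, (6-6)^2=0, (2-2)^2=0, (4-5)^2=1, (5-4)^2=1, (1-1)^2=0
sum(d^2) = 2.
Step 3: rho = 1 - 6*2 / (6*(6^2 - 1)) = 1 - 12/210 = 0.942857.
Step 4: Under H0, t = rho * sqrt((n-2)/(1-rho^2)) = 5.6595 ~ t(4).
Step 5: Two-sided p-value from the t-distribution with 4 df = 0.004805.
Step 6: alpha = 0.1. reject H0.

rho = 0.9429, p = 0.004805, reject H0 at alpha = 0.1.


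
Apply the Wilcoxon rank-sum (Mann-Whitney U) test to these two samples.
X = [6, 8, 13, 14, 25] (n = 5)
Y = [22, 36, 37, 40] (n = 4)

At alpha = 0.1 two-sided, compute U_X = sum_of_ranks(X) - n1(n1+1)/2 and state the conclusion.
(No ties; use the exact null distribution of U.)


Step 1: Combine and sort all 9 observations; assign midranks.
sorted (value, group): (6,X), (8,X), (13,X), (14,X), (22,Y), (25,X), (36,Y), (37,Y), (40,Y)
ranks: 6->1, 8->2, 13->3, 14->4, 22->5, 25->6, 36->7, 37->8, 40->9
Step 2: Rank sum for X: R1 = 1 + 2 + 3 + 4 + 6 = 16.
Step 3: U_X = R1 - n1(n1+1)/2 = 16 - 5*6/2 = 16 - 15 = 1.
       U_Y = n1*n2 - U_X = 20 - 1 = 19.
Step 4: No ties, so the exact null distribution of U (based on enumerating the C(9,5) = 126 equally likely rank assignments) gives the two-sided p-value.
Step 5: p-value = 0.031746; compare to alpha = 0.1. reject H0.

U_X = 1, p = 0.031746, reject H0 at alpha = 0.1.


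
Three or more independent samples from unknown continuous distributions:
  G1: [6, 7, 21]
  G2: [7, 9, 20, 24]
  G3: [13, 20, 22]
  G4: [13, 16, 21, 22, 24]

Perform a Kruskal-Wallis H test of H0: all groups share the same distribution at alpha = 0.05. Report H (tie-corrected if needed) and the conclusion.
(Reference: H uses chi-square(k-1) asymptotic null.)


Step 1: Combine all N = 15 observations and assign midranks.
sorted (value, group, rank): (6,G1,1), (7,G1,2.5), (7,G2,2.5), (9,G2,4), (13,G3,5.5), (13,G4,5.5), (16,G4,7), (20,G2,8.5), (20,G3,8.5), (21,G1,10.5), (21,G4,10.5), (22,G3,12.5), (22,G4,12.5), (24,G2,14.5), (24,G4,14.5)
Step 2: Sum ranks within each group.
R_1 = 14 (n_1 = 3)
R_2 = 29.5 (n_2 = 4)
R_3 = 26.5 (n_3 = 3)
R_4 = 50 (n_4 = 5)
Step 3: H = 12/(N(N+1)) * sum(R_i^2/n_i) - 3(N+1)
     = 12/(15*16) * (14^2/3 + 29.5^2/4 + 26.5^2/3 + 50^2/5) - 3*16
     = 0.050000 * 1016.98 - 48
     = 2.848958.
Step 4: Ties present; correction factor C = 1 - 36/(15^3 - 15) = 0.989286. Corrected H = 2.848958 / 0.989286 = 2.879813.
Step 5: Under H0, H ~ chi^2(3); p-value = 0.410529.
Step 6: alpha = 0.05. fail to reject H0.

H = 2.8798, df = 3, p = 0.410529, fail to reject H0.


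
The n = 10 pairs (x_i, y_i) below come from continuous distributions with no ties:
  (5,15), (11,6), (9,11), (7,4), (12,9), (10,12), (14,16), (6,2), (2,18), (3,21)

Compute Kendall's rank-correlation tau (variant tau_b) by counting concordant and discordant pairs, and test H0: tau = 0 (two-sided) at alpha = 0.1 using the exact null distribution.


Step 1: Enumerate the 45 unordered pairs (i,j) with i<j and classify each by sign(x_j-x_i) * sign(y_j-y_i).
  (1,2):dx=+6,dy=-9->D; (1,3):dx=+4,dy=-4->D; (1,4):dx=+2,dy=-11->D; (1,5):dx=+7,dy=-6->D
  (1,6):dx=+5,dy=-3->D; (1,7):dx=+9,dy=+1->C; (1,8):dx=+1,dy=-13->D; (1,9):dx=-3,dy=+3->D
  (1,10):dx=-2,dy=+6->D; (2,3):dx=-2,dy=+5->D; (2,4):dx=-4,dy=-2->C; (2,5):dx=+1,dy=+3->C
  (2,6):dx=-1,dy=+6->D; (2,7):dx=+3,dy=+10->C; (2,8):dx=-5,dy=-4->C; (2,9):dx=-9,dy=+12->D
  (2,10):dx=-8,dy=+15->D; (3,4):dx=-2,dy=-7->C; (3,5):dx=+3,dy=-2->D; (3,6):dx=+1,dy=+1->C
  (3,7):dx=+5,dy=+5->C; (3,8):dx=-3,dy=-9->C; (3,9):dx=-7,dy=+7->D; (3,10):dx=-6,dy=+10->D
  (4,5):dx=+5,dy=+5->C; (4,6):dx=+3,dy=+8->C; (4,7):dx=+7,dy=+12->C; (4,8):dx=-1,dy=-2->C
  (4,9):dx=-5,dy=+14->D; (4,10):dx=-4,dy=+17->D; (5,6):dx=-2,dy=+3->D; (5,7):dx=+2,dy=+7->C
  (5,8):dx=-6,dy=-7->C; (5,9):dx=-10,dy=+9->D; (5,10):dx=-9,dy=+12->D; (6,7):dx=+4,dy=+4->C
  (6,8):dx=-4,dy=-10->C; (6,9):dx=-8,dy=+6->D; (6,10):dx=-7,dy=+9->D; (7,8):dx=-8,dy=-14->C
  (7,9):dx=-12,dy=+2->D; (7,10):dx=-11,dy=+5->D; (8,9):dx=-4,dy=+16->D; (8,10):dx=-3,dy=+19->D
  (9,10):dx=+1,dy=+3->C
Step 2: C = 19, D = 26, total pairs = 45.
Step 3: tau = (C - D)/(n(n-1)/2) = (19 - 26)/45 = -0.155556.
Step 4: Exact two-sided p-value (enumerate n! = 3628800 permutations of y under H0): p = 0.600654.
Step 5: alpha = 0.1. fail to reject H0.

tau_b = -0.1556 (C=19, D=26), p = 0.600654, fail to reject H0.


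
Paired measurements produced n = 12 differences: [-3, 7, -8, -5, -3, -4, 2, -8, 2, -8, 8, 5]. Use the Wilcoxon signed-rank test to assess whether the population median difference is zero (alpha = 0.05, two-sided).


Step 1: Drop any zero differences (none here) and take |d_i|.
|d| = [3, 7, 8, 5, 3, 4, 2, 8, 2, 8, 8, 5]
Step 2: Midrank |d_i| (ties get averaged ranks).
ranks: |3|->3.5, |7|->8, |8|->10.5, |5|->6.5, |3|->3.5, |4|->5, |2|->1.5, |8|->10.5, |2|->1.5, |8|->10.5, |8|->10.5, |5|->6.5
Step 3: Attach original signs; sum ranks with positive sign and with negative sign.
W+ = 8 + 1.5 + 1.5 + 10.5 + 6.5 = 28
W- = 3.5 + 10.5 + 6.5 + 3.5 + 5 + 10.5 + 10.5 = 50
(Check: W+ + W- = 78 should equal n(n+1)/2 = 78.)
Step 4: Test statistic W = min(W+, W-) = 28.
Step 5: Ties in |d|, so use the tie-corrected normal approximation.
        E[W] = n(n+1)/4 = 12*13/4 = 39.
        Tie groups: |d|=2 (t=2), |d|=3 (t=2), |d|=5 (t=2), |d|=8 (t=4); sum(t^3 - t) = 78.
        Var[W] = n(n+1)(2n+1)/24 - sum(t^3-t)/48 = 3900/24 - 78/48 = 160.875.
        z = (W - E[W]) / sqrt(Var[W]) = (28 - 39) / 12.6837 = -0.8673.
        Two-sided p = 2*Phi(z) = 0.385801.
Step 6: alpha = 0.05. fail to reject H0.

W+ = 28, W- = 50, W = min = 28, p = 0.385801, fail to reject H0.


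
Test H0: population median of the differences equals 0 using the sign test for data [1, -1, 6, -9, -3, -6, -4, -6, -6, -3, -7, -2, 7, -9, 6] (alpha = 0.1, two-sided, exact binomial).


Step 1: Discard zero differences. Original n = 15; n_eff = number of nonzero differences = 15.
Nonzero differences (with sign): +1, -1, +6, -9, -3, -6, -4, -6, -6, -3, -7, -2, +7, -9, +6
Step 2: Count signs: positive = 4, negative = 11.
Step 3: Under H0: P(positive) = 0.5, so the number of positives S ~ Bin(15, 0.5).
Step 4: Two-sided exact p-value = sum of Bin(15,0.5) probabilities at or below the observed probability = 0.118469.
Step 5: alpha = 0.1. fail to reject H0.

n_eff = 15, pos = 4, neg = 11, p = 0.118469, fail to reject H0.


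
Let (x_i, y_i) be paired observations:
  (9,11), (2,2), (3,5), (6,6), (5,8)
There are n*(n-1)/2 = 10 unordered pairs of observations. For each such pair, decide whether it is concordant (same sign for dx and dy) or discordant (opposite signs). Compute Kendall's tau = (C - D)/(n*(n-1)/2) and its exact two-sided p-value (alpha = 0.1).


Step 1: Enumerate the 10 unordered pairs (i,j) with i<j and classify each by sign(x_j-x_i) * sign(y_j-y_i).
  (1,2):dx=-7,dy=-9->C; (1,3):dx=-6,dy=-6->C; (1,4):dx=-3,dy=-5->C; (1,5):dx=-4,dy=-3->C
  (2,3):dx=+1,dy=+3->C; (2,4):dx=+4,dy=+4->C; (2,5):dx=+3,dy=+6->C; (3,4):dx=+3,dy=+1->C
  (3,5):dx=+2,dy=+3->C; (4,5):dx=-1,dy=+2->D
Step 2: C = 9, D = 1, total pairs = 10.
Step 3: tau = (C - D)/(n(n-1)/2) = (9 - 1)/10 = 0.800000.
Step 4: Exact two-sided p-value (enumerate n! = 120 permutations of y under H0): p = 0.083333.
Step 5: alpha = 0.1. reject H0.

tau_b = 0.8000 (C=9, D=1), p = 0.083333, reject H0.


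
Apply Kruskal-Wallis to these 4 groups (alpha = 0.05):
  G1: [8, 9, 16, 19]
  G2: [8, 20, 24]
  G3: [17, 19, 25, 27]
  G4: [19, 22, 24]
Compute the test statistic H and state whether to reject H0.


Step 1: Combine all N = 14 observations and assign midranks.
sorted (value, group, rank): (8,G1,1.5), (8,G2,1.5), (9,G1,3), (16,G1,4), (17,G3,5), (19,G1,7), (19,G3,7), (19,G4,7), (20,G2,9), (22,G4,10), (24,G2,11.5), (24,G4,11.5), (25,G3,13), (27,G3,14)
Step 2: Sum ranks within each group.
R_1 = 15.5 (n_1 = 4)
R_2 = 22 (n_2 = 3)
R_3 = 39 (n_3 = 4)
R_4 = 28.5 (n_4 = 3)
Step 3: H = 12/(N(N+1)) * sum(R_i^2/n_i) - 3(N+1)
     = 12/(14*15) * (15.5^2/4 + 22^2/3 + 39^2/4 + 28.5^2/3) - 3*15
     = 0.057143 * 872.396 - 45
     = 4.851190.
Step 4: Ties present; correction factor C = 1 - 36/(14^3 - 14) = 0.986813. Corrected H = 4.851190 / 0.986813 = 4.916017.
Step 5: Under H0, H ~ chi^2(3); p-value = 0.178051.
Step 6: alpha = 0.05. fail to reject H0.

H = 4.9160, df = 3, p = 0.178051, fail to reject H0.


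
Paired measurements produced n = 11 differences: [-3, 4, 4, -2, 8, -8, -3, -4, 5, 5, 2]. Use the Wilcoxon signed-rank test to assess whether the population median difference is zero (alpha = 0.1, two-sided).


Step 1: Drop any zero differences (none here) and take |d_i|.
|d| = [3, 4, 4, 2, 8, 8, 3, 4, 5, 5, 2]
Step 2: Midrank |d_i| (ties get averaged ranks).
ranks: |3|->3.5, |4|->6, |4|->6, |2|->1.5, |8|->10.5, |8|->10.5, |3|->3.5, |4|->6, |5|->8.5, |5|->8.5, |2|->1.5
Step 3: Attach original signs; sum ranks with positive sign and with negative sign.
W+ = 6 + 6 + 10.5 + 8.5 + 8.5 + 1.5 = 41
W- = 3.5 + 1.5 + 10.5 + 3.5 + 6 = 25
(Check: W+ + W- = 66 should equal n(n+1)/2 = 66.)
Step 4: Test statistic W = min(W+, W-) = 25.
Step 5: Ties in |d|, so use the tie-corrected normal approximation.
        E[W] = n(n+1)/4 = 11*12/4 = 33.
        Tie groups: |d|=2 (t=2), |d|=3 (t=2), |d|=4 (t=3), |d|=5 (t=2), |d|=8 (t=2); sum(t^3 - t) = 48.
        Var[W] = n(n+1)(2n+1)/24 - sum(t^3-t)/48 = 3036/24 - 48/48 = 125.5.
        z = (W - E[W]) / sqrt(Var[W]) = (25 - 33) / 11.2027 = -0.7141.
        Two-sided p = 2*Phi(z) = 0.475156.
Step 6: alpha = 0.1. fail to reject H0.

W+ = 41, W- = 25, W = min = 25, p = 0.475156, fail to reject H0.


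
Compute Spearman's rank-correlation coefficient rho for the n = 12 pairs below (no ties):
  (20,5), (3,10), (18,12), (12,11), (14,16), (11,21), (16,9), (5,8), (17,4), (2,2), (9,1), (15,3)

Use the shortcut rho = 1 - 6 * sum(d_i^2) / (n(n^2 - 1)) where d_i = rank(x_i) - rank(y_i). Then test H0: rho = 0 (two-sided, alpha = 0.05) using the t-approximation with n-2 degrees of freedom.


Step 1: Rank x and y separately (midranks; no ties here).
rank(x): 20->12, 3->2, 18->11, 12->6, 14->7, 11->5, 16->9, 5->3, 17->10, 2->1, 9->4, 15->8
rank(y): 5->5, 10->8, 12->10, 11->9, 16->11, 21->12, 9->7, 8->6, 4->4, 2->2, 1->1, 3->3
Step 2: d_i = R_x(i) - R_y(i); compute d_i^2.
  (12-5)^2=49, (2-8)^2=36, (11-10)^2=1, (6-9)^2=9, (7-11)^2=16, (5-12)^2=49, (9-7)^2=4, (3-6)^2=9, (10-4)^2=36, (1-2)^2=1, (4-1)^2=9, (8-3)^2=25
sum(d^2) = 244.
Step 3: rho = 1 - 6*244 / (12*(12^2 - 1)) = 1 - 1464/1716 = 0.146853.
Step 4: Under H0, t = rho * sqrt((n-2)/(1-rho^2)) = 0.4695 ~ t(10).
Step 5: Two-sided p-value from the t-distribution with 10 df = 0.648796.
Step 6: alpha = 0.05. fail to reject H0.

rho = 0.1469, p = 0.648796, fail to reject H0 at alpha = 0.05.
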